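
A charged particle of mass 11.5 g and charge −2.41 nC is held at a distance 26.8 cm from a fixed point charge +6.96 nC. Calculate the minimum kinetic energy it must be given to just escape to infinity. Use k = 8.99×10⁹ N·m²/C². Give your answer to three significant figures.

5.63×10⁻⁷ J

To just escape, total mechanical energy must reach zero at infinity: ½mv²_min + U = 0, so ½mv²_min = −U = |kQq|/r.
|U| = |kQq|/r = (8.99×10⁹ N·m²/C²)(6.96×10⁻⁹)(2.41×10⁻⁹)/(0.268) = 5.63×10⁻⁷ J.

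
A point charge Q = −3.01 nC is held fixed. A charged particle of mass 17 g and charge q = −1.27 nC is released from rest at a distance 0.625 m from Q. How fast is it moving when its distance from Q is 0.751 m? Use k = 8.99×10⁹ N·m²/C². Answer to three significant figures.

1.04×10⁻³ m/s

Only the electrostatic force acts, so mechanical energy is conserved: ½mv² = U₁ − U₂ = kQq(1/r₁ − 1/r₂).
U₁ − U₂ = (8.99×10⁹ N·m²/C²)(-3.01×10⁻⁹ C)(-1.27×10⁻⁹ C)(1/0.625 − 1/0.751) = 9.23×10⁻⁹ J.
v = √(2·9.23×10⁻⁹/0.0170) = 1.04×10⁻³ m/s.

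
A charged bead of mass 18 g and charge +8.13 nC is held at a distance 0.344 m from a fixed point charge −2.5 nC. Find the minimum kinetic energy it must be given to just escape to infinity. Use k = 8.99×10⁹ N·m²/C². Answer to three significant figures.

5.31×10⁻⁷ J

To just escape, total mechanical energy must reach zero at infinity: ½mv²_min + U = 0, so ½mv²_min = −U = |kQq|/r.
|U| = |kQq|/r = (8.99×10⁹ N·m²/C²)(2.50×10⁻⁹)(8.13×10⁻⁹)/(0.344) = 5.31×10⁻⁷ J.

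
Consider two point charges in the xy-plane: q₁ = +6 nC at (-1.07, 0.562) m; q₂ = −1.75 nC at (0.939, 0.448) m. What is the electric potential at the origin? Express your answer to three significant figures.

Electric potential is a scalar, so the contributions from each charge add algebraically: V = Σ kqᵢ/rᵢ.
Distances from the field point to each charge: r₁ = 1.21 m, r₂ = 1.04 m.
V = k[(6.00×10⁻⁹)/(1.21) + (-1.75×10⁻⁹)/(1.04)] = 29.5 V.

29.5 V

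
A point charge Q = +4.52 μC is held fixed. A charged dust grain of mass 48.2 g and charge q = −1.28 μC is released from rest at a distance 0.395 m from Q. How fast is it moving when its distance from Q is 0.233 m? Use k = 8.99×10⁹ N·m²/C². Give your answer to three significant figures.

1.95 m/s

Only the electrostatic force acts, so mechanical energy is conserved: ½mv² = U₁ − U₂ = kQq(1/r₁ − 1/r₂).
U₁ − U₂ = (8.99×10⁹ N·m²/C²)(4.52×10⁻⁶ C)(-1.28×10⁻⁶ C)(1/0.395 − 1/0.233) = 0.0916 J.
v = √(2·0.0916/0.0482) = 1.95 m/s.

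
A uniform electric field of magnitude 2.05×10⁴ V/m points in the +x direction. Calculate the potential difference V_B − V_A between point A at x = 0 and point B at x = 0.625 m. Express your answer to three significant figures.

In a uniform field, potential decreases in the direction of E: V_B − V_A = −E·Δx.
V_B − V_A = −(2.05×10⁴ V/m)(0.625 m) = -1.28×10⁴ V.

-1.28×10⁴ V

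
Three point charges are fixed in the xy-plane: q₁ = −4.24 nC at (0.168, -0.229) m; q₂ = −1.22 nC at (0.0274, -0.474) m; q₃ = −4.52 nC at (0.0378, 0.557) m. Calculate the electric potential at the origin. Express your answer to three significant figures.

-230 V

Electric potential is a scalar, so the contributions from each charge add algebraically: V = Σ kqᵢ/rᵢ.
Distances from the field point to each charge: r₁ = 0.284 m, r₂ = 0.475 m, r₃ = 0.558 m.
V = k[(-4.24×10⁻⁹)/(0.284) + (-1.22×10⁻⁹)/(0.475) + (-4.52×10⁻⁹)/(0.558)] = -230 V.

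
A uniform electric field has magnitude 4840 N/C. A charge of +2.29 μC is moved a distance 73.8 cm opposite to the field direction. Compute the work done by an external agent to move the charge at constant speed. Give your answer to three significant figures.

8.18×10⁻³ J

The potential change for a displacement 73.8 cm opposite to the field direction is ΔV = +Ed = 3570 V.
W_ext = qΔV = 8.18×10⁻³ J.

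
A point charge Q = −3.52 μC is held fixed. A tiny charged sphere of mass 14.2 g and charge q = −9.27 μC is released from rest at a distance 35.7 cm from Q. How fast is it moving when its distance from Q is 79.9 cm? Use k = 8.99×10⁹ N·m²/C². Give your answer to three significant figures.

8.00 m/s

Only the electrostatic force acts, so mechanical energy is conserved: ½mv² = U₁ − U₂ = kQq(1/r₁ − 1/r₂).
U₁ − U₂ = (8.99×10⁹ N·m²/C²)(-3.52×10⁻⁶ C)(-9.27×10⁻⁶ C)(1/0.357 − 1/0.799) = 0.455 J.
v = √(2·0.455/0.0142) = 8.00 m/s.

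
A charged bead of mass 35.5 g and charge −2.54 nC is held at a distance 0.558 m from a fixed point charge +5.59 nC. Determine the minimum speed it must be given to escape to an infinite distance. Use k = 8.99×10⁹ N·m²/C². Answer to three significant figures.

To just escape, total mechanical energy must reach zero at infinity: ½mv²_min + U = 0, so ½mv²_min = −U = |kQq|/r.
|U| = |kQq|/r = (8.99×10⁹ N·m²/C²)(5.59×10⁻⁹)(2.54×10⁻⁹)/(0.558) = 2.29×10⁻⁷ J.
v_min = √(2|U|/m) = √(2·2.29×10⁻⁷/0.0355) = 3.59×10⁻³ m/s.

3.59×10⁻³ m/s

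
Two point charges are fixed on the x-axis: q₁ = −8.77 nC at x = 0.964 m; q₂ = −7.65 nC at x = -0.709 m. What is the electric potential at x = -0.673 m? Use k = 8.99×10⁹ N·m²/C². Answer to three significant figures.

Electric potential is a scalar, so the contributions from each charge add algebraically: V = Σ kqᵢ/rᵢ.
Distances from the field point to each charge: r₁ = 1.64 m, r₂ = 0.0360 m.
V = k[(-8.77×10⁻⁹)/(1.64) + (-7.65×10⁻⁹)/(0.0360)] = -1960 V.

-1960 V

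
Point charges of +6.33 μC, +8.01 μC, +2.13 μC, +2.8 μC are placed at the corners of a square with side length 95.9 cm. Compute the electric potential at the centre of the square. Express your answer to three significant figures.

2.55×10⁵ V

The total potential is the scalar sum of each charge's contribution, V = Σ kqᵢ/rᵢ.
The distance from each corner to the centre is a√2/2 = 0.678 m.
V = k[(6.33×10⁻⁶)/(0.678) + (8.01×10⁻⁶)/(0.678) + (2.13×10⁻⁶)/(0.678) + (2.80×10⁻⁶)/(0.678)] = 2.55×10⁵ V.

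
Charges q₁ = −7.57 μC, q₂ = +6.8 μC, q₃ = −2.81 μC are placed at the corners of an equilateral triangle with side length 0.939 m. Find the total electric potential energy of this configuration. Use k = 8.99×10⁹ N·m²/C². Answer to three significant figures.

The work to assemble the configuration equals its total potential energy, U = Σ kqᵢqⱼ/rᵢⱼ over all pairs.
All three pair separations equal the side length, 0.939 m.
U = (-0.493) + (0.204) + (-0.183) = -0.472 J.

-0.472 J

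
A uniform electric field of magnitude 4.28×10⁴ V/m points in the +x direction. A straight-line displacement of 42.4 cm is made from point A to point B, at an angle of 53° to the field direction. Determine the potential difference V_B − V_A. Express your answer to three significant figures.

Only the component of displacement along E changes the potential: ΔV = −E·d·cosθ.
ΔV = −(4.28×10⁴ V/m)(0.424 m)cos53° = -1.09×10⁴ V.

-1.09×10⁴ V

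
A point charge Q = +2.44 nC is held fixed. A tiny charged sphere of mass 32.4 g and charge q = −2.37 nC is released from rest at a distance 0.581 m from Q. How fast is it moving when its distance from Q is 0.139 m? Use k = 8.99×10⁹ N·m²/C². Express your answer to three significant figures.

4.19×10⁻³ m/s

Only the electrostatic force acts, so mechanical energy is conserved: ½mv² = U₁ − U₂ = kQq(1/r₁ − 1/r₂).
U₁ − U₂ = (8.99×10⁹ N·m²/C²)(2.44×10⁻⁹ C)(-2.37×10⁻⁹ C)(1/0.581 − 1/0.139) = 2.85×10⁻⁷ J.
v = √(2·2.85×10⁻⁷/0.0324) = 4.19×10⁻³ m/s.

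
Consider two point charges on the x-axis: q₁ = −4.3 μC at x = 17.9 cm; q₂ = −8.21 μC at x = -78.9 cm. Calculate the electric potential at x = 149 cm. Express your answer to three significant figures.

-6.19×10⁴ V

The total potential is the scalar sum of each charge's contribution, V = Σ kqᵢ/rᵢ.
Distances from the field point to each charge: r₁ = 1.31 m, r₂ = 2.28 m.
V = k[(-4.30×10⁻⁶)/(1.31) + (-8.21×10⁻⁶)/(2.28)] = -6.19×10⁴ V.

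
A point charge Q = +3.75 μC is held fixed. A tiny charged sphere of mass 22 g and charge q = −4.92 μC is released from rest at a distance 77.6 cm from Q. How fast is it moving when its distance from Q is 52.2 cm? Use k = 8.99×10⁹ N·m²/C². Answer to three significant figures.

Only the electrostatic force acts, so mechanical energy is conserved: ½mv² = U₁ − U₂ = kQq(1/r₁ − 1/r₂).
U₁ − U₂ = (8.99×10⁹ N·m²/C²)(3.75×10⁻⁶ C)(-4.92×10⁻⁶ C)(1/0.776 − 1/0.522) = 0.104 J.
v = √(2·0.104/0.0220) = 3.07 m/s.

3.07 m/s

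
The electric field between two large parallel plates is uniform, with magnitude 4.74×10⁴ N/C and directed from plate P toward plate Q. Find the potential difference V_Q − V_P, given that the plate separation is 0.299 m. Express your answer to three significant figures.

In a uniform field, potential decreases in the direction of E: ΔV = −E·d for a displacement d parallel to E.
Going from P to Q is a displacement of 0.299 m along the field, so V_Q − V_P = −Ed = -1.42×10⁴ V.

-1.42×10⁴ V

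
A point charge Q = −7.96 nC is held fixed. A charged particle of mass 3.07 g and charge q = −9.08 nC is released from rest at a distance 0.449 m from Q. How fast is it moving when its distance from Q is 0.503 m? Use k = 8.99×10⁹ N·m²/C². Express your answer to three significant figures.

Only the electrostatic force acts, so mechanical energy is conserved: ½mv² = U₁ − U₂ = kQq(1/r₁ − 1/r₂).
U₁ − U₂ = (8.99×10⁹ N·m²/C²)(-7.96×10⁻⁹ C)(-9.08×10⁻⁹ C)(1/0.449 − 1/0.503) = 1.55×10⁻⁷ J.
v = √(2·1.55×10⁻⁷/3.07×10⁻³) = 0.0101 m/s.

0.0101 m/s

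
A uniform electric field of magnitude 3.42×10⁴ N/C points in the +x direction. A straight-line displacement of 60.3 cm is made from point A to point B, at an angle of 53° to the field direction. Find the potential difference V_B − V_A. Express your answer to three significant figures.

-1.24×10⁴ V

Only the component of displacement along E changes the potential: ΔV = −E·d·cosθ.
ΔV = −(3.42×10⁴ V/m)(0.603 m)cos53° = -1.24×10⁴ V.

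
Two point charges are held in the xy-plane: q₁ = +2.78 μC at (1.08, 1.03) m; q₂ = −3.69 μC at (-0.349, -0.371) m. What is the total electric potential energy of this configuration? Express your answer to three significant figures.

The work to assemble the configuration equals its total potential energy, U = Σ kqᵢqⱼ/rᵢⱼ over all pairs.
Pair separations: r₁₂ = 2.00 m.
U = (-0.0461) = -0.0461 J.

-0.0461 J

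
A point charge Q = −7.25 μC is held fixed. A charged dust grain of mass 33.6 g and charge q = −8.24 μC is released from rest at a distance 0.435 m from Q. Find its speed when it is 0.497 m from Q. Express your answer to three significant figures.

Only the electrostatic force acts, so mechanical energy is conserved: ½mv² = U₁ − U₂ = kQq(1/r₁ − 1/r₂).
U₁ − U₂ = (8.99×10⁹ N·m²/C²)(-7.25×10⁻⁶ C)(-8.24×10⁻⁶ C)(1/0.435 − 1/0.497) = 0.154 J.
v = √(2·0.154/0.0336) = 3.03 m/s.

3.03 m/s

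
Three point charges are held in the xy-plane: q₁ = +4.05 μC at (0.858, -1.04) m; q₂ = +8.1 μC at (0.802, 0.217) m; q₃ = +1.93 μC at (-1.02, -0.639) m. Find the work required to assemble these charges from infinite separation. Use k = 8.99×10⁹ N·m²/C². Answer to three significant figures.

0.341 J

The assembly work is the sum of pairwise potential energies, U = Σ_{i<j} kqᵢqⱼ/rᵢⱼ.
Pair separations: r₁₂ = 1.26 m, r₁₃ = 1.92 m, r₂₃ = 2.01 m.
U = (0.234) + (0.0366) + (0.0698) = 0.341 J.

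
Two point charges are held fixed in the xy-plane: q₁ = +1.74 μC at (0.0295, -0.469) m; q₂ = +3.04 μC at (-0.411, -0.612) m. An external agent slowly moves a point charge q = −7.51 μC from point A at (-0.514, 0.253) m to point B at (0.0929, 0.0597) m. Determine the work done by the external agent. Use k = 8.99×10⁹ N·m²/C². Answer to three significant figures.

For quasistatic motion the external work equals the change in potential energy: W_ext = qΔV = q(V_B − V_A).
At A: distances to the source charges are 0.904 m, 0.871 m; V_A = Σ kqᵢ/rᵢ = 4.87×10⁴ V.
At B: distances to the source charges are 0.532 m, 0.840 m; V_B = Σ kqᵢ/rᵢ = 6.19×10⁴ V.
ΔV = V_B − V_A = 1.32×10⁴ V.
W_ext = qΔV = (-7.51×10⁻⁶ C)(1.32×10⁴ V) = -0.0994 J.

-0.0994 J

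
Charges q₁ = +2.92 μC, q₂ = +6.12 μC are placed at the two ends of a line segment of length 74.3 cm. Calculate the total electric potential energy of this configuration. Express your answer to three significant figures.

The assembly work is the sum of pairwise potential energies, U = Σ_{i<j} kqᵢqⱼ/rᵢⱼ.
The separation is r = 0.743 m.
U = (0.216) = 0.216 J.

0.216 J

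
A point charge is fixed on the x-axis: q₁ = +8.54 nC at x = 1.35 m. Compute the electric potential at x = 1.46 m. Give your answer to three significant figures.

698 V

Electric potential is a scalar, so the contributions from each charge add algebraically: V = Σ kqᵢ/rᵢ.
V = k[(8.54×10⁻⁹)/(0.110)] = 698 V.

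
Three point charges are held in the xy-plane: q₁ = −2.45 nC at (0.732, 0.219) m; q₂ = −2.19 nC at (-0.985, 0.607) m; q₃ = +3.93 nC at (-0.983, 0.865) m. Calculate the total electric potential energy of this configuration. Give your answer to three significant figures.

-3.20×10⁻⁷ J

The work to assemble the configuration equals its total potential energy, U = Σ kqᵢqⱼ/rᵢⱼ over all pairs.
Pair separations: r₁₂ = 1.76 m, r₁₃ = 1.83 m, r₂₃ = 0.258 m.
U = (2.74×10⁻⁸) + (-4.72×10⁻⁸) + (-3.00×10⁻⁷) = -3.20×10⁻⁷ J.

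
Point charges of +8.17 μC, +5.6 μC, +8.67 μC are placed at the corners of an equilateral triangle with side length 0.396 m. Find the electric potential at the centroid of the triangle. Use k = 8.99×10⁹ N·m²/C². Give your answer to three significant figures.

8.82×10⁵ V

The total potential is the scalar sum of each charge's contribution, V = Σ kqᵢ/rᵢ.
The distance from each vertex to the centroid is a/√3 = 0.229 m.
V = k[(8.17×10⁻⁶)/(0.229) + (5.60×10⁻⁶)/(0.229) + (8.67×10⁻⁶)/(0.229)] = 8.82×10⁵ V.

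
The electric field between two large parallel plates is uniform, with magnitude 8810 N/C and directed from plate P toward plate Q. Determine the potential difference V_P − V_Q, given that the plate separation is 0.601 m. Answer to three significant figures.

5290 V

In a uniform field, potential decreases in the direction of E: ΔV = −E·d for a displacement d parallel to E.
Going from Q to P is a displacement of 0.601 m opposite to the field, so V_P − V_Q = +Ed = 5290 V.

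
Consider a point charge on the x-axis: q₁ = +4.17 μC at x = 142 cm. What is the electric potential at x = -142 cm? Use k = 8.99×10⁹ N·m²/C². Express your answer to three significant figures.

Electric potential is a scalar, so the contributions from each charge add algebraically: V = Σ kqᵢ/rᵢ.
V = k[(4.17×10⁻⁶)/(2.84)] = 1.32×10⁴ V.

1.32×10⁴ V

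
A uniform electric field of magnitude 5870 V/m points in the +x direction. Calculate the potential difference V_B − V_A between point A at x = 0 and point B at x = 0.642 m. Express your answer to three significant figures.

In a uniform field, potential decreases in the direction of E: V_B − V_A = −E·Δx.
V_B − V_A = −(5870 V/m)(0.642 m) = -3770 V.

-3770 V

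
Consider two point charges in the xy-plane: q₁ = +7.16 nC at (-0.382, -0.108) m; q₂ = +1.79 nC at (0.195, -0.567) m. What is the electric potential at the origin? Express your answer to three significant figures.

The total potential is the scalar sum of each charge's contribution, V = Σ kqᵢ/rᵢ.
Distances from the field point to each charge: r₁ = 0.397 m, r₂ = 0.600 m.
V = k[(7.16×10⁻⁹)/(0.397) + (1.79×10⁻⁹)/(0.600)] = 189 V.

189 V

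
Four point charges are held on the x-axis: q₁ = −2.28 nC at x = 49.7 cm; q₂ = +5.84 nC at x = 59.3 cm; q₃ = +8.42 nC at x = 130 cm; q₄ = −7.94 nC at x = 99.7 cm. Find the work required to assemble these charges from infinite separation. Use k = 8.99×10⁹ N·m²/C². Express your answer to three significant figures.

-3.53×10⁻⁶ J

The assembly work is the sum of pairwise potential energies, U = Σ_{i<j} kqᵢqⱼ/rᵢⱼ.
Pair separations: r₁₂ = 0.0960 m, r₁₃ = 0.803 m, r₁₄ = 0.500 m, r₂₃ = 0.707 m, r₂₄ = 0.404 m, r₃₄ = 0.303 m.
Summing all 6 pair terms gives U = -3.53×10⁻⁶ J.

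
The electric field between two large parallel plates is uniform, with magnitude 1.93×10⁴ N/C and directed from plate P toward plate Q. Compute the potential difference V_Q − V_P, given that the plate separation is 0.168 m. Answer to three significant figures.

-3240 V

In a uniform field, potential decreases in the direction of E: ΔV = −E·d for a displacement d parallel to E.
Going from P to Q is a displacement of 0.168 m along the field, so V_Q − V_P = −Ed = -3240 V.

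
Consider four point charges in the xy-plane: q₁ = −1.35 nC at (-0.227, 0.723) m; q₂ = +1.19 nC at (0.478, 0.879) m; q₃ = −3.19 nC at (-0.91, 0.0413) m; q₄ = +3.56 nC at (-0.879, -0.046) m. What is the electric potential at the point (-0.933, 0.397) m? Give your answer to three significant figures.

-17.2 V

Electric potential is a scalar, so the contributions from each charge add algebraically: V = Σ kqᵢ/rᵢ.
Distances from the field point to each charge: r₁ = 0.778 m, r₂ = 1.49 m, r₃ = 0.356 m, r₄ = 0.446 m.
V = k[(-1.35×10⁻⁹)/(0.778) + (1.19×10⁻⁹)/(1.49) + (-3.19×10⁻⁹)/(0.356) + (3.56×10⁻⁹)/(0.446)] = -17.2 V.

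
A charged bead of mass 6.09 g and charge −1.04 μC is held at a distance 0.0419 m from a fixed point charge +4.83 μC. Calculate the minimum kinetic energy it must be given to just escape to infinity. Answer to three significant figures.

To just escape, total mechanical energy must reach zero at infinity: ½mv²_min + U = 0, so ½mv²_min = −U = |kQq|/r.
|U| = |kQq|/r = (8.99×10⁹ N·m²/C²)(4.83×10⁻⁶)(1.04×10⁻⁶)/(0.0419) = 1.08 J.

1.08 J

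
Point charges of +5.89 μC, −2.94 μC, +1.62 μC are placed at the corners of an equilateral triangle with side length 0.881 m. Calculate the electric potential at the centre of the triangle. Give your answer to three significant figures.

The total potential is the scalar sum of each charge's contribution, V = Σ kqᵢ/rᵢ.
The distance from each vertex to the centroid is a/√3 = 0.509 m.
V = k[(5.89×10⁻⁶)/(0.509) + (-2.94×10⁻⁶)/(0.509) + (1.62×10⁻⁶)/(0.509)] = 8.08×10⁴ V.

8.08×10⁴ V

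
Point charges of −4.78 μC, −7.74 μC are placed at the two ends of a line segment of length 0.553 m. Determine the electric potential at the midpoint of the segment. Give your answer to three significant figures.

Electric potential is a scalar, so the contributions from each charge add algebraically: V = Σ kqᵢ/rᵢ.
Each charge is 0.277 m from the midpoint.
V = k[(-4.78×10⁻⁶)/(0.277) + (-7.74×10⁻⁶)/(0.277)] = -4.07×10⁵ V.

-4.07×10⁵ V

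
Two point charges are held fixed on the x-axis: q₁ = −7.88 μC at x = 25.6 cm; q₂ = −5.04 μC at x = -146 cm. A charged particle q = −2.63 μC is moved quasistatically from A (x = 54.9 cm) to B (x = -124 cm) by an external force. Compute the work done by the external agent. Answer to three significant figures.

For quasistatic motion the external work equals the change in potential energy: W_ext = qΔV = q(V_B − V_A).
At A: distances to the source charges are 0.293 m, 2.01 m; V_A = Σ kqᵢ/rᵢ = -2.64×10⁵ V.
At B: distances to the source charges are 1.50 m, 0.220 m; V_B = Σ kqᵢ/rᵢ = -2.53×10⁵ V.
ΔV = V_B − V_A = 1.10×10⁴ V.
W_ext = qΔV = (-2.63×10⁻⁶ C)(1.10×10⁴ V) = -0.0290 J.

-0.0290 J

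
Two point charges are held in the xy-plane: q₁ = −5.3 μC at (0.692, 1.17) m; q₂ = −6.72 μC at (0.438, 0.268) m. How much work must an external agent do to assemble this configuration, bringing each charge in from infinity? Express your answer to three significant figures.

0.342 J

The assembly work is the sum of pairwise potential energies, U = Σ_{i<j} kqᵢqⱼ/rᵢⱼ.
Pair separations: r₁₂ = 0.937 m.
U = (0.342) = 0.342 J.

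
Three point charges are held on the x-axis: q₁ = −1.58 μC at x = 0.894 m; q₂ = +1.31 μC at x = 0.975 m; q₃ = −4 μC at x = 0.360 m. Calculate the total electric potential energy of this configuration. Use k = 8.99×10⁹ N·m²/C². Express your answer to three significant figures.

-0.200 J

The work to assemble the configuration equals its total potential energy, U = Σ kqᵢqⱼ/rᵢⱼ over all pairs.
Pair separations: r₁₂ = 0.0810 m, r₁₃ = 0.534 m, r₂₃ = 0.615 m.
U = (-0.230) + (0.106) + (-0.0766) = -0.200 J.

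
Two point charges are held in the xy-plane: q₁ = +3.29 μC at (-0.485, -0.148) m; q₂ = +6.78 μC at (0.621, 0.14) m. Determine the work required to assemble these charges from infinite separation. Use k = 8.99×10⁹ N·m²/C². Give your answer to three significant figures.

The assembly work is the sum of pairwise potential energies, U = Σ_{i<j} kqᵢqⱼ/rᵢⱼ.
Pair separations: r₁₂ = 1.14 m.
U = (0.175) = 0.175 J.

0.175 J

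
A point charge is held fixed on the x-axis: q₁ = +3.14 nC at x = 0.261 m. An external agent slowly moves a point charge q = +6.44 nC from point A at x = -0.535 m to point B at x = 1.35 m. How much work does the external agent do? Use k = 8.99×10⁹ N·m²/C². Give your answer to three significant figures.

-6.14×10⁻⁸ J

For quasistatic motion the external work equals the change in potential energy: W_ext = qΔV = q(V_B − V_A).
At A: distance to the source charge is 0.796 m; V_A = kq₁/r = 35.5 V.
At B: distance to the source charge is 1.09 m; V_B = kq₁/r = 25.9 V.
ΔV = V_B − V_A = -9.54 V.
W_ext = qΔV = (6.44×10⁻⁹ C)(-9.54 V) = -6.14×10⁻⁸ J.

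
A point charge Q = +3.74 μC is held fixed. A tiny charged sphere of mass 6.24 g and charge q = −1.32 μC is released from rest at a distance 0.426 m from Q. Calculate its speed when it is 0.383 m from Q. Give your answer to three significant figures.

1.94 m/s

Only the electrostatic force acts, so mechanical energy is conserved: ½mv² = U₁ − U₂ = kQq(1/r₁ − 1/r₂).
U₁ − U₂ = (8.99×10⁹ N·m²/C²)(3.74×10⁻⁶ C)(-1.32×10⁻⁶ C)(1/0.426 − 1/0.383) = 0.0117 J.
v = √(2·0.0117/6.24×10⁻³) = 1.94 m/s.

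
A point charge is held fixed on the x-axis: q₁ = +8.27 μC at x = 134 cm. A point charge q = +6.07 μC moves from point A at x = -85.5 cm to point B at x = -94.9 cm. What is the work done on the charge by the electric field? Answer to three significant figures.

The work done by the electric force is W_field = −ΔU = −q(V_B − V_A) = q(V_A − V_B).
At A: distance to the source charge is 2.20 m; V_A = kq₁/r = 3.39×10⁴ V.
At B: distance to the source charge is 2.29 m; V_B = kq₁/r = 3.25×10⁴ V.
ΔV = V_B − V_A = -1390 V.
W_field = −qΔV = −(6.07×10⁻⁶ C)(-1390 V) = 8.44×10⁻³ J.

8.44×10⁻³ J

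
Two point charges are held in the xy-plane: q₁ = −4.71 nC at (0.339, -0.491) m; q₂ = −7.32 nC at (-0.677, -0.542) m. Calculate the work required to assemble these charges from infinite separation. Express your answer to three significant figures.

3.05×10⁻⁷ J

The assembly work is the sum of pairwise potential energies, U = Σ_{i<j} kqᵢqⱼ/rᵢⱼ.
Pair separations: r₁₂ = 1.02 m.
U = (3.05×10⁻⁷) = 3.05×10⁻⁷ J.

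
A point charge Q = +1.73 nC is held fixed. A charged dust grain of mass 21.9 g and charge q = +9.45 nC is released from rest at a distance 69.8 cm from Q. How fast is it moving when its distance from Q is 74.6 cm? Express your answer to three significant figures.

Only the electrostatic force acts, so mechanical energy is conserved: ½mv² = U₁ − U₂ = kQq(1/r₁ − 1/r₂).
U₁ − U₂ = (8.99×10⁹ N·m²/C²)(1.73×10⁻⁹ C)(9.45×10⁻⁹ C)(1/0.698 − 1/0.746) = 1.35×10⁻⁸ J.
v = √(2·1.35×10⁻⁸/0.0219) = 1.11×10⁻³ m/s.

1.11×10⁻³ m/s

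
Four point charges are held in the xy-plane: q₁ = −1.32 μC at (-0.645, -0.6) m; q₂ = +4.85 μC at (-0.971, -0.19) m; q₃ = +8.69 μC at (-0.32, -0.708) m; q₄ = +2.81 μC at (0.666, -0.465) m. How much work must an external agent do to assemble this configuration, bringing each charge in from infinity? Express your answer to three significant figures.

0.309 J

The assembly work is the sum of pairwise potential energies, U = Σ_{i<j} kqᵢqⱼ/rᵢⱼ.
Pair separations: r₁₂ = 0.524 m, r₁₃ = 0.342 m, r₁₄ = 1.32 m, r₂₃ = 0.832 m, r₂₄ = 1.66 m, r₃₄ = 1.02 m.
Summing all 6 pair terms gives U = 0.309 J.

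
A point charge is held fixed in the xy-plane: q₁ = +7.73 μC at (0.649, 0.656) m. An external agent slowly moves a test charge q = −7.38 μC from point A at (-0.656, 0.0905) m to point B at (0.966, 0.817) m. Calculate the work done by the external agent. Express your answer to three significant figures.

-1.08 J

For quasistatic motion the external work equals the change in potential energy: W_ext = qΔV = q(V_B − V_A).
At A: distance to the source charge is 1.42 m; V_A = kq₁/r = 4.89×10⁴ V.
At B: distance to the source charge is 0.356 m; V_B = kq₁/r = 1.95×10⁵ V.
ΔV = V_B − V_A = 1.47×10⁵ V.
W_ext = qΔV = (-7.38×10⁻⁶ C)(1.47×10⁵ V) = -1.08 J.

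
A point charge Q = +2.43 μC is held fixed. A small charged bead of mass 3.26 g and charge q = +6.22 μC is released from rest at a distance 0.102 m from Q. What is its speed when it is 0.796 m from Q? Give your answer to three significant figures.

26.7 m/s

Only the electrostatic force acts, so mechanical energy is conserved: ½mv² = U₁ − U₂ = kQq(1/r₁ − 1/r₂).
U₁ − U₂ = (8.99×10⁹ N·m²/C²)(2.43×10⁻⁶ C)(6.22×10⁻⁶ C)(1/0.102 − 1/0.796) = 1.16 J.
v = √(2·1.16/3.26×10⁻³) = 26.7 m/s.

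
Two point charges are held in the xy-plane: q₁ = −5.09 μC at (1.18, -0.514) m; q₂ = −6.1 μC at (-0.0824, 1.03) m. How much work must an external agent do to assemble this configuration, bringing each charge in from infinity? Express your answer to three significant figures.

The assembly work is the sum of pairwise potential energies, U = Σ_{i<j} kqᵢqⱼ/rᵢⱼ.
Pair separations: r₁₂ = 1.99 m.
U = (0.140) = 0.140 J.

0.140 J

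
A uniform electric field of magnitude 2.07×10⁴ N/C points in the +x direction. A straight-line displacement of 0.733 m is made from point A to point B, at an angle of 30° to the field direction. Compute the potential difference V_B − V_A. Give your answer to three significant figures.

-1.31×10⁴ V

Only the component of displacement along E changes the potential: ΔV = −E·d·cosθ.
ΔV = −(2.07×10⁴ V/m)(0.733 m)cos30° = -1.31×10⁴ V.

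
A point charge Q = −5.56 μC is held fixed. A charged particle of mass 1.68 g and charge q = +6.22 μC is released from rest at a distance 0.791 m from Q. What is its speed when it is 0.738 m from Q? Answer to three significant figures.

5.80 m/s

Only the electrostatic force acts, so mechanical energy is conserved: ½mv² = U₁ − U₂ = kQq(1/r₁ − 1/r₂).
U₁ − U₂ = (8.99×10⁹ N·m²/C²)(-5.56×10⁻⁶ C)(6.22×10⁻⁶ C)(1/0.791 − 1/0.738) = 0.0282 J.
v = √(2·0.0282/1.68×10⁻³) = 5.80 m/s.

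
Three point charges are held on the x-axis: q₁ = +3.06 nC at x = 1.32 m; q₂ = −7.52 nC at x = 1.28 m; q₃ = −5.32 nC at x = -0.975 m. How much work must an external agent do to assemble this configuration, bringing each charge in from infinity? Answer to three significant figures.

The assembly work is the sum of pairwise potential energies, U = Σ_{i<j} kqᵢqⱼ/rᵢⱼ.
Pair separations: r₁₂ = 0.0400 m, r₁₃ = 2.29 m, r₂₃ = 2.25 m.
U = (-5.17×10⁻⁶) + (-6.38×10⁻⁸) + (1.59×10⁻⁷) = -5.08×10⁻⁶ J.

-5.08×10⁻⁶ J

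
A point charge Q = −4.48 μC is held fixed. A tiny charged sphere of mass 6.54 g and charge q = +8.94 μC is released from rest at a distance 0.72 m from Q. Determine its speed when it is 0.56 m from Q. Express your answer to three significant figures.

6.61 m/s

Only the electrostatic force acts, so mechanical energy is conserved: ½mv² = U₁ − U₂ = kQq(1/r₁ − 1/r₂).
U₁ − U₂ = (8.99×10⁹ N·m²/C²)(-4.48×10⁻⁶ C)(8.94×10⁻⁶ C)(1/0.720 − 1/0.560) = 0.143 J.
v = √(2·0.143/6.54×10⁻³) = 6.61 m/s.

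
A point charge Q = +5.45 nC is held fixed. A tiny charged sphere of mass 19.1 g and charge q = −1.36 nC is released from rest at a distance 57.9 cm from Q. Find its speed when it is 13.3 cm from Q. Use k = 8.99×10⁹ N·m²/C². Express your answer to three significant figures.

Only the electrostatic force acts, so mechanical energy is conserved: ½mv² = U₁ − U₂ = kQq(1/r₁ − 1/r₂).
U₁ − U₂ = (8.99×10⁹ N·m²/C²)(5.45×10⁻⁹ C)(-1.36×10⁻⁹ C)(1/0.579 − 1/0.133) = 3.86×10⁻⁷ J.
v = √(2·3.86×10⁻⁷/0.0191) = 6.36×10⁻³ m/s.

6.36×10⁻³ m/s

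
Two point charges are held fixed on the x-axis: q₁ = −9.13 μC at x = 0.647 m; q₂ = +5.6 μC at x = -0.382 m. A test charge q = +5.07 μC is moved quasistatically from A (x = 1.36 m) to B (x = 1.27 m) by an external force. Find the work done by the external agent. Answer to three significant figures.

-0.0763 J

For quasistatic motion the external work equals the change in potential energy: W_ext = qΔV = q(V_B − V_A).
At A: distances to the source charges are 0.713 m, 1.74 m; V_A = Σ kqᵢ/rᵢ = -8.62×10⁴ V.
At B: distances to the source charges are 0.623 m, 1.65 m; V_B = Σ kqᵢ/rᵢ = -1.01×10⁵ V.
ΔV = V_B − V_A = -1.51×10⁴ V.
W_ext = qΔV = (5.07×10⁻⁶ C)(-1.51×10⁴ V) = -0.0763 J.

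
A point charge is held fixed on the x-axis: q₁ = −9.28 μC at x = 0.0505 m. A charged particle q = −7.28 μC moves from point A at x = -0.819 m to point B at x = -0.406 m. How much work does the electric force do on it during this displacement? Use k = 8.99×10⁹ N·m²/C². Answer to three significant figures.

-0.632 J

The work done by the electric force is W_field = −ΔU = −q(V_B − V_A) = q(V_A − V_B).
At A: distance to the source charge is 0.869 m; V_A = kq₁/r = -9.59×10⁴ V.
At B: distance to the source charge is 0.457 m; V_B = kq₁/r = -1.83×10⁵ V.
ΔV = V_B − V_A = -8.68×10⁴ V.
W_field = −qΔV = −(-7.28×10⁻⁶ C)(-8.68×10⁴ V) = -0.632 J.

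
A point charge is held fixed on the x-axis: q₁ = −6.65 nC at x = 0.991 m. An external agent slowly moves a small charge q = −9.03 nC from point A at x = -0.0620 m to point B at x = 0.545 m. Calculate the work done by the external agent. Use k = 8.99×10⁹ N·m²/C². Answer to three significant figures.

For quasistatic motion the external work equals the change in potential energy: W_ext = qΔV = q(V_B − V_A).
At A: distance to the source charge is 1.05 m; V_A = kq₁/r = -56.8 V.
At B: distance to the source charge is 0.446 m; V_B = kq₁/r = -134 V.
ΔV = V_B − V_A = -77.3 V.
W_ext = qΔV = (-9.03×10⁻⁹ C)(-77.3 V) = 6.98×10⁻⁷ J.

6.98×10⁻⁷ J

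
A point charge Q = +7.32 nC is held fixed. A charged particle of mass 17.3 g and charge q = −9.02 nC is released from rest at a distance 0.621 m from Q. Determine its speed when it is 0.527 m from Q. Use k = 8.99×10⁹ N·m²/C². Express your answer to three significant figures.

Only the electrostatic force acts, so mechanical energy is conserved: ½mv² = U₁ − U₂ = kQq(1/r₁ − 1/r₂).
U₁ − U₂ = (8.99×10⁹ N·m²/C²)(7.32×10⁻⁹ C)(-9.02×10⁻⁹ C)(1/0.621 − 1/0.527) = 1.70×10⁻⁷ J.
v = √(2·1.70×10⁻⁷/0.0173) = 4.44×10⁻³ m/s.

4.44×10⁻³ m/s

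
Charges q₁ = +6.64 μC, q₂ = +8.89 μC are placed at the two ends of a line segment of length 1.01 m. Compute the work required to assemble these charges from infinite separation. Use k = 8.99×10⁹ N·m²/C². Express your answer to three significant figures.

The work to assemble the configuration equals its total potential energy, U = Σ kqᵢqⱼ/rᵢⱼ over all pairs.
The separation is r = 1.01 m.
U = (0.525) = 0.525 J.

0.525 J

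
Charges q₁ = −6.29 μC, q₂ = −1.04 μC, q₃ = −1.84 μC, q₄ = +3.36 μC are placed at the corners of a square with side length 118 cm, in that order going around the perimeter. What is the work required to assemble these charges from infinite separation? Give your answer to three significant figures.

-0.100 J

The assembly work is the sum of pairwise potential energies, U = Σ_{i<j} kqᵢqⱼ/rᵢⱼ.
The four side pairs have separation 1.18 m and the two diagonal pairs 1.67 m.
Summing all 6 pair terms gives U = -0.100 J.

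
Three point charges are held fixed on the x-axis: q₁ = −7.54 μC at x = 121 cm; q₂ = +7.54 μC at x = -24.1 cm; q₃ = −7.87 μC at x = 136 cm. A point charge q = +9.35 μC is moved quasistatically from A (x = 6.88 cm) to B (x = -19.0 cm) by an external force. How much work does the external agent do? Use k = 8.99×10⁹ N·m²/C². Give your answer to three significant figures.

10.6 J

For quasistatic motion the external work equals the change in potential energy: W_ext = qΔV = q(V_B − V_A).
At A: distances to the source charges are 1.14 m, 0.310 m, 1.29 m; V_A = Σ kqᵢ/rᵢ = 1.05×10⁵ V.
At B: distances to the source charges are 1.40 m, 0.0510 m, 1.55 m; V_B = Σ kqᵢ/rᵢ = 1.24×10⁶ V.
ΔV = V_B − V_A = 1.13×10⁶ V.
W_ext = qΔV = (9.35×10⁻⁶ C)(1.13×10⁶ V) = 10.6 J.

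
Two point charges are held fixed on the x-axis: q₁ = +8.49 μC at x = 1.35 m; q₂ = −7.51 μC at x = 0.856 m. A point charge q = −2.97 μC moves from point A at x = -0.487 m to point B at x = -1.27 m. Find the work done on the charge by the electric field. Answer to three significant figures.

The work done by the electric force is W_field = −ΔU = −q(V_B − V_A) = q(V_A − V_B).
At A: distances to the source charges are 1.84 m, 1.34 m; V_A = Σ kqᵢ/rᵢ = -8720 V.
At B: distances to the source charges are 2.62 m, 2.13 m; V_B = Σ kqᵢ/rᵢ = -2630 V.
ΔV = V_B − V_A = 6100 V.
W_field = −qΔV = −(-2.97×10⁻⁶ C)(6100 V) = 0.0181 J.

0.0181 J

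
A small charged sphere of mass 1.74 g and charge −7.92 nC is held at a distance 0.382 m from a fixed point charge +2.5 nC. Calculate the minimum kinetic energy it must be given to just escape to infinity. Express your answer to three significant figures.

4.66×10⁻⁷ J

To just escape, total mechanical energy must reach zero at infinity: ½mv²_min + U = 0, so ½mv²_min = −U = |kQq|/r.
|U| = |kQq|/r = (8.99×10⁹ N·m²/C²)(2.50×10⁻⁹)(7.92×10⁻⁹)/(0.382) = 4.66×10⁻⁷ J.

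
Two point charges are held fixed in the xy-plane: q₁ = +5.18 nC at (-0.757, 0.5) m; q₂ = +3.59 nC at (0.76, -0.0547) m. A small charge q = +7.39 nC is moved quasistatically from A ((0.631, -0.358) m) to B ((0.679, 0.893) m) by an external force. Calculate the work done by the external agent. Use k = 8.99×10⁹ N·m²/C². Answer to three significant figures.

-4.53×10⁻⁷ J

For quasistatic motion the external work equals the change in potential energy: W_ext = qΔV = q(V_B − V_A).
At A: distances to the source charges are 1.63 m, 0.330 m; V_A = Σ kqᵢ/rᵢ = 126 V.
At B: distances to the source charges are 1.49 m, 0.951 m; V_B = Σ kqᵢ/rᵢ = 65.2 V.
ΔV = V_B − V_A = -61.2 V.
W_ext = qΔV = (7.39×10⁻⁹ C)(-61.2 V) = -4.53×10⁻⁷ J.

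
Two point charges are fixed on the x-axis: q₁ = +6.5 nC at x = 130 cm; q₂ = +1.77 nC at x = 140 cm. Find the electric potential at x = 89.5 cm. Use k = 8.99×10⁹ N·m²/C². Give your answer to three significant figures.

Electric potential is a scalar, so the contributions from each charge add algebraically: V = Σ kqᵢ/rᵢ.
Distances from the field point to each charge: r₁ = 0.405 m, r₂ = 0.505 m.
V = k[(6.50×10⁻⁹)/(0.405) + (1.77×10⁻⁹)/(0.505)] = 176 V.

176 V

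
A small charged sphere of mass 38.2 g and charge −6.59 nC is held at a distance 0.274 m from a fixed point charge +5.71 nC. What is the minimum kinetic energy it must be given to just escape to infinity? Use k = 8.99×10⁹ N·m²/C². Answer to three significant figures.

To just escape, total mechanical energy must reach zero at infinity: ½mv²_min + U = 0, so ½mv²_min = −U = |kQq|/r.
|U| = |kQq|/r = (8.99×10⁹ N·m²/C²)(5.71×10⁻⁹)(6.59×10⁻⁹)/(0.274) = 1.23×10⁻⁶ J.

1.23×10⁻⁶ J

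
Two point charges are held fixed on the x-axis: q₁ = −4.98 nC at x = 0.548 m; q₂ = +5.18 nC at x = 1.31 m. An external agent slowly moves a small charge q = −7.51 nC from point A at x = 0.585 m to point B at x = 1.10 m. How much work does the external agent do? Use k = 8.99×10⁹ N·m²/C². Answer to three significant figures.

For quasistatic motion the external work equals the change in potential energy: W_ext = qΔV = q(V_B − V_A).
At A: distances to the source charges are 0.0370 m, 0.725 m; V_A = Σ kqᵢ/rᵢ = -1150 V.
At B: distances to the source charges are 0.552 m, 0.210 m; V_B = Σ kqᵢ/rᵢ = 141 V.
ΔV = V_B − V_A = 1290 V.
W_ext = qΔV = (-7.51×10⁻⁹ C)(1290 V) = -9.66×10⁻⁶ J.

-9.66×10⁻⁶ J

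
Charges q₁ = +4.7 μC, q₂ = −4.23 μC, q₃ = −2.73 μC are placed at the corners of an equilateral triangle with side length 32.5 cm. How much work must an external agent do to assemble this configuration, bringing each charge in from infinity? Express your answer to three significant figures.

The assembly work is the sum of pairwise potential energies, U = Σ_{i<j} kqᵢqⱼ/rᵢⱼ.
All three pair separations equal the side length, 0.325 m.
U = (-0.550) + (-0.355) + (0.319) = -0.585 J.

-0.585 J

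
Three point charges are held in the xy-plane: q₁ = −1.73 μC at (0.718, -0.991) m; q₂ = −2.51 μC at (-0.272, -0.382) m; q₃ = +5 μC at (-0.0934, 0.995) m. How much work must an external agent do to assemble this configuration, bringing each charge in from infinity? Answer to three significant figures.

The assembly work is the sum of pairwise potential energies, U = Σ_{i<j} kqᵢqⱼ/rᵢⱼ.
Pair separations: r₁₂ = 1.16 m, r₁₃ = 2.15 m, r₂₃ = 1.39 m.
U = (0.0336) + (-0.0362) + (-0.0813) = -0.0839 J.

-0.0839 J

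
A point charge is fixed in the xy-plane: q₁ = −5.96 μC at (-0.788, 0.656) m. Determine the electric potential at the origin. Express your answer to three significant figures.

-5.23×10⁴ V

Electric potential is a scalar, so the contributions from each charge add algebraically: V = Σ kqᵢ/rᵢ.
Distances from the field point to each charge: r₁ = 1.03 m.
V = k[(-5.96×10⁻⁶)/(1.03)] = -5.23×10⁴ V.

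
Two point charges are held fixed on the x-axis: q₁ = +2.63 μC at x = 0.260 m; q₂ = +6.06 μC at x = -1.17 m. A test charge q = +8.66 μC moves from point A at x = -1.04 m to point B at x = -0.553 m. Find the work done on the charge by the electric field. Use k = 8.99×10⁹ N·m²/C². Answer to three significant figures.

2.77 J

The work done by the electric force is W_field = −ΔU = −q(V_B − V_A) = q(V_A − V_B).
At A: distances to the source charges are 1.30 m, 0.130 m; V_A = Σ kqᵢ/rᵢ = 4.37×10⁵ V.
At B: distances to the source charges are 0.813 m, 0.617 m; V_B = Σ kqᵢ/rᵢ = 1.17×10⁵ V.
ΔV = V_B − V_A = -3.20×10⁵ V.
W_field = −qΔV = −(8.66×10⁻⁶ C)(-3.20×10⁵ V) = 2.77 J.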